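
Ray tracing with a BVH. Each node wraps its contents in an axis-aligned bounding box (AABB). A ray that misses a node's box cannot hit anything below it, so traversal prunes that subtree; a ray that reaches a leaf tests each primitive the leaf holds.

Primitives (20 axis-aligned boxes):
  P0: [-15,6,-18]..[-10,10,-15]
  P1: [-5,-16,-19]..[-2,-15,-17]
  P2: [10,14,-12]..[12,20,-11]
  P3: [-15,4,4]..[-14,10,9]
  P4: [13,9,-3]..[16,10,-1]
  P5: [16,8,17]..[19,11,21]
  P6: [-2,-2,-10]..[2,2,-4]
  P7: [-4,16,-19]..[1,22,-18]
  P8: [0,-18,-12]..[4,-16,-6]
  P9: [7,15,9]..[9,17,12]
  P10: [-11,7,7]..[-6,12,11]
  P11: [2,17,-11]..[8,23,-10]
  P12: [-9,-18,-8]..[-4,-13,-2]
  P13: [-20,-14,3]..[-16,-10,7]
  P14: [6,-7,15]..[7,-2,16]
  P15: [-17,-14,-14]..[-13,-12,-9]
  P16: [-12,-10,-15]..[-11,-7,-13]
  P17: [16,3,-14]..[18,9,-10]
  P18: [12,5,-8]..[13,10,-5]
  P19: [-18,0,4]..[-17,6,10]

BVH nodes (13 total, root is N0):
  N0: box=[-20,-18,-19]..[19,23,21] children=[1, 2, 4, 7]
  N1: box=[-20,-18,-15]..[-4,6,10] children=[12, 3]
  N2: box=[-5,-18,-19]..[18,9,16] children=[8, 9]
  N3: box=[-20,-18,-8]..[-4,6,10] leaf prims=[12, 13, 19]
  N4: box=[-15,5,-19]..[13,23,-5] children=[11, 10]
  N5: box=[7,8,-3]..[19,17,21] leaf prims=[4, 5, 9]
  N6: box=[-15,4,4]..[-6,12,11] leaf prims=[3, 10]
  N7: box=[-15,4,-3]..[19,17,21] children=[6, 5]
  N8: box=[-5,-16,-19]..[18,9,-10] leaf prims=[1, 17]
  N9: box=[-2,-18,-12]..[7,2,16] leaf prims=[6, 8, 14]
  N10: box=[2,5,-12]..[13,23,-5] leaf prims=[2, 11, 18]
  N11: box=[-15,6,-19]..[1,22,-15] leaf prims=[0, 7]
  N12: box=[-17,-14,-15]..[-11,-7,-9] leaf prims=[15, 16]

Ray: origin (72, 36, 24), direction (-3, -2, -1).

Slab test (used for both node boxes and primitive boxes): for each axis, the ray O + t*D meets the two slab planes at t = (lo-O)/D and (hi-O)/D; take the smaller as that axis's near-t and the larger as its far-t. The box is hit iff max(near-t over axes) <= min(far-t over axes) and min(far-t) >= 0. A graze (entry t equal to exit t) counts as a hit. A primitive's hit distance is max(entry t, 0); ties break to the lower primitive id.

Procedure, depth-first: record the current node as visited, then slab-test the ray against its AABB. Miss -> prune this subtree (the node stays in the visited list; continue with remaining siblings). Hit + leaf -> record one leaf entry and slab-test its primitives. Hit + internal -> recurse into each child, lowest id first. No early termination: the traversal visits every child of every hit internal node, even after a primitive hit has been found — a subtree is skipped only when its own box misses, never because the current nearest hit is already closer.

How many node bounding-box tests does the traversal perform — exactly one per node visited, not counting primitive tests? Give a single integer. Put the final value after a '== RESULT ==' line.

Traverse from the root:
N0 x:[53/3,92/3] y:[13/2,27] z:[3,43] -> hit [53/3,27], descend [1, 2, 4, 7]
  N1 x:[76/3,92/3] y:[15,27] z:[14,39] -> hit [76/3,27], descend [3, 12]
    N3 x:[76/3,92/3] y:[15,27] z:[14,32] -> hit [76/3,27] leaf, test {P12@t=26, P13(miss), P19(miss)}
    N12 x:[83/3,89/3] y:[43/2,25] z:[33,39] -> miss, prune
  N2 x:[18,77/3] y:[27/2,27] z:[8,43] -> hit [18,77/3], descend [8, 9]
    N8 x:[18,77/3] y:[27/2,26] z:[34,43] -> miss, prune
    N9 x:[65/3,74/3] y:[17,27] z:[8,36] -> hit [65/3,74/3] leaf, test {P6(miss), P8(miss), P14(miss)}
  N4 x:[59/3,29] y:[13/2,31/2] z:[29,43] -> miss, prune
  N7 x:[53/3,29] y:[19/2,16] z:[3,27] -> miss, prune

order=[0, 1, 3, 12, 2, 8, 9, 4, 7]  |boxes|=9  |leaves|=2  hit=P12

== RESULT ==
9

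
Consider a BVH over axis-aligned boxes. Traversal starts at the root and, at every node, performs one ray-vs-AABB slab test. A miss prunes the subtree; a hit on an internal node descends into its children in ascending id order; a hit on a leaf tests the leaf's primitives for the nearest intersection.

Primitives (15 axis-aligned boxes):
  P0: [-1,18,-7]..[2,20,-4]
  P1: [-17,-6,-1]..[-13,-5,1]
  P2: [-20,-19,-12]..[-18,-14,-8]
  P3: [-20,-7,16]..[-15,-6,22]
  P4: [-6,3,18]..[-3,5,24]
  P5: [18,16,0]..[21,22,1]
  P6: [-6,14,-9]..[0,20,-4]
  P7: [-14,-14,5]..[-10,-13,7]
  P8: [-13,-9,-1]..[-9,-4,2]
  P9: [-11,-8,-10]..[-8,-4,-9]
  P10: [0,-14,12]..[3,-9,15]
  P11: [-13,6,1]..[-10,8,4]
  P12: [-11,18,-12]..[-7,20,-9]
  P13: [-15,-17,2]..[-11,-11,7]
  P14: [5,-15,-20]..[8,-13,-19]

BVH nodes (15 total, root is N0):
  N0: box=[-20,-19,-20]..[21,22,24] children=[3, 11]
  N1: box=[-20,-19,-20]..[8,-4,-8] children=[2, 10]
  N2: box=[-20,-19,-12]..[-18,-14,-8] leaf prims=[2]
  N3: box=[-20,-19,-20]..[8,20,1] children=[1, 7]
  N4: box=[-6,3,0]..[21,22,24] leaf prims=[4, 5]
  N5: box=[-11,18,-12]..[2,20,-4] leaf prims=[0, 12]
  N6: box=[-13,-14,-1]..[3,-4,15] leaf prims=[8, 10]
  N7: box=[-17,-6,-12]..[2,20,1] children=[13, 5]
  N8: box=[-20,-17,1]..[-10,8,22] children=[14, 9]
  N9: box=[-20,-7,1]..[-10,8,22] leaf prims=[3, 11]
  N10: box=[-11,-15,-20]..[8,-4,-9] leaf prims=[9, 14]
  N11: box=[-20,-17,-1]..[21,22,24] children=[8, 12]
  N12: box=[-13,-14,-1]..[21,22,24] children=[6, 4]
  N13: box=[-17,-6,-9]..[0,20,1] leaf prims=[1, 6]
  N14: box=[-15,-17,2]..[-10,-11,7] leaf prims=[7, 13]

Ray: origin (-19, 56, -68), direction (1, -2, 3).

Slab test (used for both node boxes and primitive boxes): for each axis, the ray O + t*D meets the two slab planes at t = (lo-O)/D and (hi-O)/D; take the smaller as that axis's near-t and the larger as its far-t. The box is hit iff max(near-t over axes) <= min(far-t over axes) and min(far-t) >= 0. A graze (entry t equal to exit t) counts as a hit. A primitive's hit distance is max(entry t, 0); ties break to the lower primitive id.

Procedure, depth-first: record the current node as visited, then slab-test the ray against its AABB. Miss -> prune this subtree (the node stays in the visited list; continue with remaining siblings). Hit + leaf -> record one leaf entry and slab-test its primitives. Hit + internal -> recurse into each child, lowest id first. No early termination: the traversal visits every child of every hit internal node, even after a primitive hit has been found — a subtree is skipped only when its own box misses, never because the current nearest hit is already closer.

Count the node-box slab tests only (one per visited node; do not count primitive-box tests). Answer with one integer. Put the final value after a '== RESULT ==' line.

Traverse from the root:
N0 x:[-1,40] y:[17,75/2] z:[16,92/3] -> hit [17,92/3], descend [3, 11]
  N3 x:[-1,27] y:[18,75/2] z:[16,23] -> hit [18,23], descend [1, 7]
    N1 x:[-1,27] y:[30,75/2] z:[16,20] -> miss, prune
    N7 x:[2,21] y:[18,31] z:[56/3,23] -> hit [56/3,21], descend [5, 13]
      N5 x:[8,21] y:[18,19] z:[56/3,64/3] -> hit [56/3,19] leaf, test {P0(miss), P12(miss)}
      N13 x:[2,19] y:[18,31] z:[59/3,23] -> miss, prune
  N11 x:[-1,40] y:[17,73/2] z:[67/3,92/3] -> hit [67/3,92/3], descend [8, 12]
    N8 x:[-1,9] y:[24,73/2] z:[23,30] -> miss, prune
    N12 x:[6,40] y:[17,35] z:[67/3,92/3] -> hit [67/3,92/3], descend [4, 6]
      N4 x:[13,40] y:[17,53/2] z:[68/3,92/3] -> hit [68/3,53/2] leaf, test {P4(miss), P5(miss)}
      N6 x:[6,22] y:[30,35] z:[67/3,83/3] -> miss, prune

order=[0, 3, 1, 7, 5, 13, 11, 8, 12, 4, 6]  |boxes|=11  |leaves|=2  hit=miss

== RESULT ==
11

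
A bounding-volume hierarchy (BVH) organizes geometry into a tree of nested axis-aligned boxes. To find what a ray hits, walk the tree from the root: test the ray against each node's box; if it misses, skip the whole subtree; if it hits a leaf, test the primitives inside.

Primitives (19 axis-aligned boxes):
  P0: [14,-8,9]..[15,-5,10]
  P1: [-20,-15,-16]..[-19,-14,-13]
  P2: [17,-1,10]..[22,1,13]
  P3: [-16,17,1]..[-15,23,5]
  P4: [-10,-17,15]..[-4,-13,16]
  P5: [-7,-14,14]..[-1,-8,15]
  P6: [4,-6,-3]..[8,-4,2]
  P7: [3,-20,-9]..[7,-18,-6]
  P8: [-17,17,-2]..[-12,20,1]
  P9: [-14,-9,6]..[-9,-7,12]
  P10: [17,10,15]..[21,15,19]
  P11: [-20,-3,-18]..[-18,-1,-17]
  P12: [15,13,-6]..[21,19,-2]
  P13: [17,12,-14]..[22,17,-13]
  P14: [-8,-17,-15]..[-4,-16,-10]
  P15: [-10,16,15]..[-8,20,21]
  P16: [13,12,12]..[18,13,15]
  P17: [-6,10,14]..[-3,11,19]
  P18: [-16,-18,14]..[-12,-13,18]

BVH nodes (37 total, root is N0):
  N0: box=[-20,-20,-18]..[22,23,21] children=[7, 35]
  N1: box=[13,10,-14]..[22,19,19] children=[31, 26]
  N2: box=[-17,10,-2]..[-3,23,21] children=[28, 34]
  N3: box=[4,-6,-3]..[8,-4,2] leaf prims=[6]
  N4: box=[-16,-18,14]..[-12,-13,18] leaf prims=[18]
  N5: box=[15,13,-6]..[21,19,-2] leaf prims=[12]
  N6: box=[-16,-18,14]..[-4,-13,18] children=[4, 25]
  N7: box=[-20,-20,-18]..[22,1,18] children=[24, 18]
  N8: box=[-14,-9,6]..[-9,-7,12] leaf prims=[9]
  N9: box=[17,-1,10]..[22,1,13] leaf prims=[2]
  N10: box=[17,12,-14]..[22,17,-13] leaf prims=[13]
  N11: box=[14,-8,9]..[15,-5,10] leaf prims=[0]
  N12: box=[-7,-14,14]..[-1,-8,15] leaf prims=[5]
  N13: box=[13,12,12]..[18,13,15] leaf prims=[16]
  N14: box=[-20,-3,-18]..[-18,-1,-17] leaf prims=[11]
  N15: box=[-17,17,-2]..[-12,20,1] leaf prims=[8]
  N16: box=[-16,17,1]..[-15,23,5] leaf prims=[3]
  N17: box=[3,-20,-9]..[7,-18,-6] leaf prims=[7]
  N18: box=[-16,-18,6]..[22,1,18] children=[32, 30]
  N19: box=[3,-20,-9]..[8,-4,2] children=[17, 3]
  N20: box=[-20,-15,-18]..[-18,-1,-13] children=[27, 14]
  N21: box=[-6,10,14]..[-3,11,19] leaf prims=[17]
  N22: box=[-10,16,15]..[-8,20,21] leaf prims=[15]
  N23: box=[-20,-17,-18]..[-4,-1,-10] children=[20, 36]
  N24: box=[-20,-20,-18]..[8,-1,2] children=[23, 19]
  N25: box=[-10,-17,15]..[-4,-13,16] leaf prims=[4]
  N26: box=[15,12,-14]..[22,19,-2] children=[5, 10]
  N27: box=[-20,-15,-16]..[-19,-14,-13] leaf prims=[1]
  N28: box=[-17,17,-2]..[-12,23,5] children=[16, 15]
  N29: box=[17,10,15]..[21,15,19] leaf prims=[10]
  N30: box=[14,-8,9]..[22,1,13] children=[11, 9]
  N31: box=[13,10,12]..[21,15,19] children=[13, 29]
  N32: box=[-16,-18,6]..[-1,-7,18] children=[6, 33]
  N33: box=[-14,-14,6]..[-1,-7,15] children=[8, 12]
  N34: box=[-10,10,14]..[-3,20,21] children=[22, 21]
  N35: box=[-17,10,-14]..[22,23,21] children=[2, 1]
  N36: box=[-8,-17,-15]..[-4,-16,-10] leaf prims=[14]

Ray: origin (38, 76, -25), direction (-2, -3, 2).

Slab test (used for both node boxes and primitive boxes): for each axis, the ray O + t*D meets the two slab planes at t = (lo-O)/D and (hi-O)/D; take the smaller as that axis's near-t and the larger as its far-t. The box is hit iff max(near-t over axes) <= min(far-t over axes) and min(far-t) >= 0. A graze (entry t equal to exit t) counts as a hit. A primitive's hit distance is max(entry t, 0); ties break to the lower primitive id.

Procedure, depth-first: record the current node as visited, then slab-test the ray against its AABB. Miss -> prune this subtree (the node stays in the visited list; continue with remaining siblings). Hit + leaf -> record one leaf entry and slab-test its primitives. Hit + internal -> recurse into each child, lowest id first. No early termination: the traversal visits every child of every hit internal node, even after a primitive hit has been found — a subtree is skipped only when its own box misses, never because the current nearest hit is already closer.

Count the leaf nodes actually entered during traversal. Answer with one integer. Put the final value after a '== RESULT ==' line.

Traverse from the root:
N0 x:[8,29] y:[53/3,32] z:[7/2,23] -> hit [53/3,23], descend [7, 35]
  N7 x:[8,29] y:[25,32] z:[7/2,43/2] -> miss, prune
  N35 x:[8,55/2] y:[53/3,22] z:[11/2,23] -> hit [53/3,22], descend [1, 2]
    N1 x:[8,25/2] y:[19,22] z:[11/2,22] -> miss, prune
    N2 x:[41/2,55/2] y:[53/3,22] z:[23/2,23] -> hit [41/2,22], descend [28, 34]
      N28 x:[25,55/2] y:[53/3,59/3] z:[23/2,15] -> miss, prune
      N34 x:[41/2,24] y:[56/3,22] z:[39/2,23] -> hit [41/2,22], descend [21, 22]
        N21 x:[41/2,22] y:[65/3,22] z:[39/2,22] -> hit [65/3,22] leaf, test {P17@t=65/3}
        N22 x:[23,24] y:[56/3,20] z:[20,23] -> miss, prune

Visited [0, 7, 35, 1, 2, 28, 34, 21, 22]. Tests: 9 box, 1 leaf. Nearest: P17.

== RESULT ==
1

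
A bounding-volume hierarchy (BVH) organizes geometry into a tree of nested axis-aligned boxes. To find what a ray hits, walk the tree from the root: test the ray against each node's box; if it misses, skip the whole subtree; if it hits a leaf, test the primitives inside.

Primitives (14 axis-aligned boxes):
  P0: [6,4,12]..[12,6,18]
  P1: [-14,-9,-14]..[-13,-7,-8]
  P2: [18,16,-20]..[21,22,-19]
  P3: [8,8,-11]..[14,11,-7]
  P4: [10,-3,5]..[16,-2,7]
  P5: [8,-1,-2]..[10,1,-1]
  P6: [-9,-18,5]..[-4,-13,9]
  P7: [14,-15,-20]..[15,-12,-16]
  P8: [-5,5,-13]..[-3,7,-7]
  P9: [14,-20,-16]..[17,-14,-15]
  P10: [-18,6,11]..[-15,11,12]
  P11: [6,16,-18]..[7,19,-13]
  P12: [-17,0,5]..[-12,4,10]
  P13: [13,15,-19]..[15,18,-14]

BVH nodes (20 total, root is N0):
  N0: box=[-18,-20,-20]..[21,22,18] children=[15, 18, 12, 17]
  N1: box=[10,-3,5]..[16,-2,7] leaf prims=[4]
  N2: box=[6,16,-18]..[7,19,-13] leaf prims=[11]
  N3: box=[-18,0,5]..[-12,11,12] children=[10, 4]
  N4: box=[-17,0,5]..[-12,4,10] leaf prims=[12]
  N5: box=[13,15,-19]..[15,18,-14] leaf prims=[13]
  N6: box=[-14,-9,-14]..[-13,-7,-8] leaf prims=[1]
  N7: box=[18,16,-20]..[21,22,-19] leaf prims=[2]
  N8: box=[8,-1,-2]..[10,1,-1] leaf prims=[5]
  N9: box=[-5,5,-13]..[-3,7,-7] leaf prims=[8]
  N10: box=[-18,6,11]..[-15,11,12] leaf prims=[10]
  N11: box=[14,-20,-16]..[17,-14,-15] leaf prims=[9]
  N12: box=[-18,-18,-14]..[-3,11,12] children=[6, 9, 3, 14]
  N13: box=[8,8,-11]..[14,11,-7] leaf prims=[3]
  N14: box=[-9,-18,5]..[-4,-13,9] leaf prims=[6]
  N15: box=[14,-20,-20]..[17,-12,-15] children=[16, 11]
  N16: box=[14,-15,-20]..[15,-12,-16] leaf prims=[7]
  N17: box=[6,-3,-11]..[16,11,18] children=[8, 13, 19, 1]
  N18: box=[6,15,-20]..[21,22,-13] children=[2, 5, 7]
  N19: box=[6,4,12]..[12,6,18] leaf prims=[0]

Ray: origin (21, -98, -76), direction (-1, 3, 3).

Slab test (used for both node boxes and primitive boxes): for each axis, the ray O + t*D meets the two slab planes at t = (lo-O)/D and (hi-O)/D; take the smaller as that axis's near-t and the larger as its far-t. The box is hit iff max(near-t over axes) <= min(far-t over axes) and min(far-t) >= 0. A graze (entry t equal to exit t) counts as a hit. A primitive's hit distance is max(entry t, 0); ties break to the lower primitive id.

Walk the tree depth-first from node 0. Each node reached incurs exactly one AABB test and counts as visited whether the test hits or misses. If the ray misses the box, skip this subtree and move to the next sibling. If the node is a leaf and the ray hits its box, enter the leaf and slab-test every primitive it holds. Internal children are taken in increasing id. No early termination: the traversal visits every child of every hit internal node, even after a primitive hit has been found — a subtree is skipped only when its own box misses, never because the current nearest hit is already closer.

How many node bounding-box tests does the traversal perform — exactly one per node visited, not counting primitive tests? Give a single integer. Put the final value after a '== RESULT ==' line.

Trace the traversal:
N0 x:[0,39] y:[26,40] z:[56/3,94/3] -> hit [26,94/3], descend [12, 15, 17, 18]
  N12 x:[24,39] y:[80/3,109/3] z:[62/3,88/3] -> hit [80/3,88/3], descend [3, 6, 9, 14]
    N3 x:[33,39] y:[98/3,109/3] z:[27,88/3] -> miss, prune
    N6 x:[34,35] y:[89/3,91/3] z:[62/3,68/3] -> miss, prune
    N9 x:[24,26] y:[103/3,35] z:[21,23] -> miss, prune
    N14 x:[25,30] y:[80/3,85/3] z:[27,85/3] -> hit [27,85/3] leaf, test {P6@t=27}
  N15 x:[4,7] y:[26,86/3] z:[56/3,61/3] -> miss, prune
  N17 x:[5,15] y:[95/3,109/3] z:[65/3,94/3] -> miss, prune
  N18 x:[0,15] y:[113/3,40] z:[56/3,21] -> miss, prune

order=[0, 12, 3, 6, 9, 14, 15, 17, 18]  |boxes|=9  |leaves|=1  hit=P6

== RESULT ==
9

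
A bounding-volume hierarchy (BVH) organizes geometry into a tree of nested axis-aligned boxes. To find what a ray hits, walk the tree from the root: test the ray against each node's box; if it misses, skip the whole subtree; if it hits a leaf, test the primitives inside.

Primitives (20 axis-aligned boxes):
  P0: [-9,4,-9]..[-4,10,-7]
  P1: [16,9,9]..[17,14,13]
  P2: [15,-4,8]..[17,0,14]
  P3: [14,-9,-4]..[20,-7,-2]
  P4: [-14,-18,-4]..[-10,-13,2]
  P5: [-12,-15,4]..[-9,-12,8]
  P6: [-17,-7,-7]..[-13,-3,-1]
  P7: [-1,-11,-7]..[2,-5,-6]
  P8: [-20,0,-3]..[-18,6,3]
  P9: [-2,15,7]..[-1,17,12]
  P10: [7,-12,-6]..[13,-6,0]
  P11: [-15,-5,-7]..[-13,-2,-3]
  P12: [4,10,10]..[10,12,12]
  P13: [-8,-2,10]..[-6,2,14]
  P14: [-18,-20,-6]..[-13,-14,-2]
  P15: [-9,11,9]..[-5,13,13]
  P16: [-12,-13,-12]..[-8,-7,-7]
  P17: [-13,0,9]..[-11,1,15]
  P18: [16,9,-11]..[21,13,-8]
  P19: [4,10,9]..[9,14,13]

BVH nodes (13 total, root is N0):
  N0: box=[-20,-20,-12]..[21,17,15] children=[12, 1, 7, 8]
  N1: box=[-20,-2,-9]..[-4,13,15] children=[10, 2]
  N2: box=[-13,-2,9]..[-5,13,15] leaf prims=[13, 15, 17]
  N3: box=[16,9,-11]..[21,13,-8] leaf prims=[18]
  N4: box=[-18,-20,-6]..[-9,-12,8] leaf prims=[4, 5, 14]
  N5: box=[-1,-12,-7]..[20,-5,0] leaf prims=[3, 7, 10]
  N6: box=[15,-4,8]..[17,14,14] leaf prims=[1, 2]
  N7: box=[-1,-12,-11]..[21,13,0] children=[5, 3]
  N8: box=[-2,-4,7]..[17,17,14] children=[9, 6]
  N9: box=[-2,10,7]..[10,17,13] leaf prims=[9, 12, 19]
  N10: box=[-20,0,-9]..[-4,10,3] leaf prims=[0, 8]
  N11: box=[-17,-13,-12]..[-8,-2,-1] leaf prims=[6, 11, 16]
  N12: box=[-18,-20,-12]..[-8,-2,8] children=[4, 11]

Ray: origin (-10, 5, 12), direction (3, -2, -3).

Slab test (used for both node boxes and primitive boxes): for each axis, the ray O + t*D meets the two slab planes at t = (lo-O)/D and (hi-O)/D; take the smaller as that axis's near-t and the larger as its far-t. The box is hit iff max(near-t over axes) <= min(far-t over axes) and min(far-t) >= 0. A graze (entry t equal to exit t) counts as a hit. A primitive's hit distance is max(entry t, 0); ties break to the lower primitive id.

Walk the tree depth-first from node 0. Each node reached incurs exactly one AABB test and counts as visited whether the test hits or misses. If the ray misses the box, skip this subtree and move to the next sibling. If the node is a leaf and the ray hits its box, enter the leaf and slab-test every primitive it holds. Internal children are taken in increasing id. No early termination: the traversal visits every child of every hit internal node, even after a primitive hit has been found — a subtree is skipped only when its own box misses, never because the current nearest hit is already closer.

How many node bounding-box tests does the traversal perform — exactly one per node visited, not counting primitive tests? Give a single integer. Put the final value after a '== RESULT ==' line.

Traverse from the root:
N0 x:[-10/3,31/3] y:[-6,25/2] z:[-1,8] -> hit [-1,8], descend [1, 7, 8, 12]
  N1 x:[-10/3,2] y:[-4,7/2] z:[-1,7] -> hit [-1,2], descend [2, 10]
    N2 x:[-1,5/3] y:[-4,7/2] z:[-1,1] -> hit [-1,1] leaf, test {P13(miss), P15(miss), P17(miss)}
    N10 x:[-10/3,2] y:[-5/2,5/2] z:[3,7] -> miss, prune
  N7 x:[3,31/3] y:[-4,17/2] z:[4,23/3] -> hit [4,23/3], descend [3, 5]
    N3 x:[26/3,31/3] y:[-4,-2] z:[20/3,23/3] -> miss, prune
    N5 x:[3,10] y:[5,17/2] z:[4,19/3] -> hit [5,19/3] leaf, test {P3(miss), P7(miss), P10@t=17/3}
  N8 x:[8/3,9] y:[-6,9/2] z:[-2/3,5/3] -> miss, prune
  N12 x:[-8/3,2/3] y:[7/2,25/2] z:[4/3,8] -> miss, prune

order=[0, 1, 2, 10, 7, 3, 5, 8, 12]  |boxes|=9  |leaves|=2  hit=P10

== RESULT ==
9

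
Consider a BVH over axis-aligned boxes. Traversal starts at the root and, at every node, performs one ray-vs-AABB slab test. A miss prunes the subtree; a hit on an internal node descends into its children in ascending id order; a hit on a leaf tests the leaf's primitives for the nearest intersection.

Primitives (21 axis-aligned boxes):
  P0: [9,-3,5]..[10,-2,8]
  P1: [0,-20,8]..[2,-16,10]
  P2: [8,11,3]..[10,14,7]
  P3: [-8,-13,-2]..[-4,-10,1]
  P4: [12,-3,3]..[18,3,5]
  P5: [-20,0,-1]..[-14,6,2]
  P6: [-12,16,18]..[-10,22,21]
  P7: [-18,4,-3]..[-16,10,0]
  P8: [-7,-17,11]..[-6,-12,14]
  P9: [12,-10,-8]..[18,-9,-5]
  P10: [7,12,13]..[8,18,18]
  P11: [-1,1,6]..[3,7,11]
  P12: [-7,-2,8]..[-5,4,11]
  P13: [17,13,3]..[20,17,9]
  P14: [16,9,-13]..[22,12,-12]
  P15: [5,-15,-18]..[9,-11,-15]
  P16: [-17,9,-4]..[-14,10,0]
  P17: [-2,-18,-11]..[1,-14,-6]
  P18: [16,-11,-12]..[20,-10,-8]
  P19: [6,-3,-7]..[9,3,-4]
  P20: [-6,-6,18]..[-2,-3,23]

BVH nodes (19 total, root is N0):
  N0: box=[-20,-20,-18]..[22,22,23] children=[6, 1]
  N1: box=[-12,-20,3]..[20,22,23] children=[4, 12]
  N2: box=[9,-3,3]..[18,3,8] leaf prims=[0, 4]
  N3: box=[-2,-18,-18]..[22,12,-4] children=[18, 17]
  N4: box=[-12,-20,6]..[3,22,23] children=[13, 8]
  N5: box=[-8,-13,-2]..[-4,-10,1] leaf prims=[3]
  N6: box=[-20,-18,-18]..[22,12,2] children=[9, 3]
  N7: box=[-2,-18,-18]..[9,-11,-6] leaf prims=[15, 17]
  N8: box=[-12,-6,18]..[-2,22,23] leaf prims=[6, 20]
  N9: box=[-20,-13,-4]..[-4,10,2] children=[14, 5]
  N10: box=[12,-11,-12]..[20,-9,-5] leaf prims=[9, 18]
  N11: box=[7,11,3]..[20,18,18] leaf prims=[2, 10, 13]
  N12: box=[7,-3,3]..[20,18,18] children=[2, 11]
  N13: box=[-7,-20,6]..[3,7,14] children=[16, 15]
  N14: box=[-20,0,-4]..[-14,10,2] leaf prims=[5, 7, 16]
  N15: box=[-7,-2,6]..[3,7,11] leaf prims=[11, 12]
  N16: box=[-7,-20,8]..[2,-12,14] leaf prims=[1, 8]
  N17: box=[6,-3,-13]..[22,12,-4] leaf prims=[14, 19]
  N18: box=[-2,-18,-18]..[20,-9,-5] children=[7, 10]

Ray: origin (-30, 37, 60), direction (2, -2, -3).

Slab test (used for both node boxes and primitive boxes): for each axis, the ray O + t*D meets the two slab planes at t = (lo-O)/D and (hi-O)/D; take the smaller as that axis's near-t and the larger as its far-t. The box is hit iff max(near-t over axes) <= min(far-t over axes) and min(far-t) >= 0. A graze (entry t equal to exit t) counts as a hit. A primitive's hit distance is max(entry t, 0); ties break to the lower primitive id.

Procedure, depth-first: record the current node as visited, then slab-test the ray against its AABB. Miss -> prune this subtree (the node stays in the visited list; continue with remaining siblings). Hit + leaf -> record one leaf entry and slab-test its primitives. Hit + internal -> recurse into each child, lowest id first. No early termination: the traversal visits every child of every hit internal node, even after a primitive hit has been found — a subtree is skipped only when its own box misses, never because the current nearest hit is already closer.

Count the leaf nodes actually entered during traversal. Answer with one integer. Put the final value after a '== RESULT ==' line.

Trace the traversal:
N0 x:[5,26] y:[15/2,57/2] z:[37/3,26] -> hit [37/3,26], descend [1, 6]
  N1 x:[9,25] y:[15/2,57/2] z:[37/3,19] -> hit [37/3,19], descend [4, 12]
    N4 x:[9,33/2] y:[15/2,57/2] z:[37/3,18] -> hit [37/3,33/2], descend [8, 13]
      N8 x:[9,14] y:[15/2,43/2] z:[37/3,14] -> hit [37/3,14] leaf, test {P6(miss), P20(miss)}
      N13 x:[23/2,33/2] y:[15,57/2] z:[46/3,18] -> hit [46/3,33/2], descend [15, 16]
        N15 x:[23/2,33/2] y:[15,39/2] z:[49/3,18] -> hit [49/3,33/2] leaf, test {P11@t=49/3, P12(miss)}
        N16 x:[23/2,16] y:[49/2,57/2] z:[46/3,52/3] -> miss, prune
    N12 x:[37/2,25] y:[19/2,20] z:[14,19] -> hit [37/2,19], descend [2, 11]
      N2 x:[39/2,24] y:[17,20] z:[52/3,19] -> miss, prune
      N11 x:[37/2,25] y:[19/2,13] z:[14,19] -> miss, prune
  N6 x:[5,26] y:[25/2,55/2] z:[58/3,26] -> hit [58/3,26], descend [3, 9]
    N3 x:[14,26] y:[25/2,55/2] z:[64/3,26] -> hit [64/3,26], descend [17, 18]
      N17 x:[18,26] y:[25/2,20] z:[64/3,73/3] -> miss, prune
      N18 x:[14,25] y:[23,55/2] z:[65/3,26] -> hit [23,25], descend [7, 10]
        N7 x:[14,39/2] y:[24,55/2] z:[22,26] -> miss, prune
        N10 x:[21,25] y:[23,24] z:[65/3,24] -> hit [23,24] leaf, test {P9(miss), P18@t=47/2}
    N9 x:[5,13] y:[27/2,25] z:[58/3,64/3] -> miss, prune

order=[0, 1, 4, 8, 13, 15, 16, 12, 2, 11, 6, 3, 17, 18, 7, 10, 9]  |boxes|=17  |leaves|=3  hit=P11

== RESULT ==
3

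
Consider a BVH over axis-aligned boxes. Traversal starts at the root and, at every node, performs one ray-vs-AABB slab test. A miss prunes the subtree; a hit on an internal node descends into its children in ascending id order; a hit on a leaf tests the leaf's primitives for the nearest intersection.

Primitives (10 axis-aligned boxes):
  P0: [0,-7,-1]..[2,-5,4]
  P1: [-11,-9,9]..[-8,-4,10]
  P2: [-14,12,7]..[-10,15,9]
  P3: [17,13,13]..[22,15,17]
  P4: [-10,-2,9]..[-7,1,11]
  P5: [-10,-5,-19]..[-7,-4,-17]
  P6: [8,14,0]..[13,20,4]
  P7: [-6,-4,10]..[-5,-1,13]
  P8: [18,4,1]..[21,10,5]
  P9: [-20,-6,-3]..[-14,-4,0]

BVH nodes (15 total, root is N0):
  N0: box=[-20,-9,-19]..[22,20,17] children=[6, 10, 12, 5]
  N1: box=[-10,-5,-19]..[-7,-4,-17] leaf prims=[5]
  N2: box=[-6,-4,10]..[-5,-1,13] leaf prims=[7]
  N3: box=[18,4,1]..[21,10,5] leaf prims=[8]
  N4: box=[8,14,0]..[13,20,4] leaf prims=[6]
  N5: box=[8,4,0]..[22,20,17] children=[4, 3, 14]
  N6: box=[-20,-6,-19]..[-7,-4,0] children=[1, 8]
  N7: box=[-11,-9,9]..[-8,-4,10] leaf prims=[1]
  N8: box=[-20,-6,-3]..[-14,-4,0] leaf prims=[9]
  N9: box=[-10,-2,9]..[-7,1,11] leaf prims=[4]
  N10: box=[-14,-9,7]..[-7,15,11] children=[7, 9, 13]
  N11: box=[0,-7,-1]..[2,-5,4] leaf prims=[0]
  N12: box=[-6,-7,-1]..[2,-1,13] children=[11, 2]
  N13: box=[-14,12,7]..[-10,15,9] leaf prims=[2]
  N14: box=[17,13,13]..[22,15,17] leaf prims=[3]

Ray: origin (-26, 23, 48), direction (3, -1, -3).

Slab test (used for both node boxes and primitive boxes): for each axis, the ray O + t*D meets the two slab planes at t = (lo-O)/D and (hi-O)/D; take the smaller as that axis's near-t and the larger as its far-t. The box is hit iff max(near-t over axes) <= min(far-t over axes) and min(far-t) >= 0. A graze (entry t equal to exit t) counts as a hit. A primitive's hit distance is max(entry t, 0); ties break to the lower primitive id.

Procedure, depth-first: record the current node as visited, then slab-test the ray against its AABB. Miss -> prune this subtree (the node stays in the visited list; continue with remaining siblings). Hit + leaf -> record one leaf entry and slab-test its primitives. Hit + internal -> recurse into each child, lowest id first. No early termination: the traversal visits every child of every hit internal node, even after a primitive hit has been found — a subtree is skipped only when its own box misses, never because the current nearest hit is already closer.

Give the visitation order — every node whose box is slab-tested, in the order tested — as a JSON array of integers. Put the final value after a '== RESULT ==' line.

Walk:
N0 x:[2,16] y:[3,32] z:[31/3,67/3] -> hit [31/3,16], descend [5, 6, 10, 12]
  N5 x:[34/3,16] y:[3,19] z:[31/3,16] -> hit [34/3,16], descend [3, 4, 14]
    N3 x:[44/3,47/3] y:[13,19] z:[43/3,47/3] -> hit [44/3,47/3] leaf, test {P8@t=44/3}
    N4 x:[34/3,13] y:[3,9] z:[44/3,16] -> miss, prune
    N14 x:[43/3,16] y:[8,10] z:[31/3,35/3] -> miss, prune
  N6 x:[2,19/3] y:[27,29] z:[16,67/3] -> miss, prune
  N10 x:[4,19/3] y:[8,32] z:[37/3,41/3] -> miss, prune
  N12 x:[20/3,28/3] y:[24,30] z:[35/3,49/3] -> miss, prune

Visited [0, 5, 3, 4, 14, 6, 10, 12]. Tests: 8 box, 1 leaf. Nearest: P8.

== RESULT ==
[0, 5, 3, 4, 14, 6, 10, 12]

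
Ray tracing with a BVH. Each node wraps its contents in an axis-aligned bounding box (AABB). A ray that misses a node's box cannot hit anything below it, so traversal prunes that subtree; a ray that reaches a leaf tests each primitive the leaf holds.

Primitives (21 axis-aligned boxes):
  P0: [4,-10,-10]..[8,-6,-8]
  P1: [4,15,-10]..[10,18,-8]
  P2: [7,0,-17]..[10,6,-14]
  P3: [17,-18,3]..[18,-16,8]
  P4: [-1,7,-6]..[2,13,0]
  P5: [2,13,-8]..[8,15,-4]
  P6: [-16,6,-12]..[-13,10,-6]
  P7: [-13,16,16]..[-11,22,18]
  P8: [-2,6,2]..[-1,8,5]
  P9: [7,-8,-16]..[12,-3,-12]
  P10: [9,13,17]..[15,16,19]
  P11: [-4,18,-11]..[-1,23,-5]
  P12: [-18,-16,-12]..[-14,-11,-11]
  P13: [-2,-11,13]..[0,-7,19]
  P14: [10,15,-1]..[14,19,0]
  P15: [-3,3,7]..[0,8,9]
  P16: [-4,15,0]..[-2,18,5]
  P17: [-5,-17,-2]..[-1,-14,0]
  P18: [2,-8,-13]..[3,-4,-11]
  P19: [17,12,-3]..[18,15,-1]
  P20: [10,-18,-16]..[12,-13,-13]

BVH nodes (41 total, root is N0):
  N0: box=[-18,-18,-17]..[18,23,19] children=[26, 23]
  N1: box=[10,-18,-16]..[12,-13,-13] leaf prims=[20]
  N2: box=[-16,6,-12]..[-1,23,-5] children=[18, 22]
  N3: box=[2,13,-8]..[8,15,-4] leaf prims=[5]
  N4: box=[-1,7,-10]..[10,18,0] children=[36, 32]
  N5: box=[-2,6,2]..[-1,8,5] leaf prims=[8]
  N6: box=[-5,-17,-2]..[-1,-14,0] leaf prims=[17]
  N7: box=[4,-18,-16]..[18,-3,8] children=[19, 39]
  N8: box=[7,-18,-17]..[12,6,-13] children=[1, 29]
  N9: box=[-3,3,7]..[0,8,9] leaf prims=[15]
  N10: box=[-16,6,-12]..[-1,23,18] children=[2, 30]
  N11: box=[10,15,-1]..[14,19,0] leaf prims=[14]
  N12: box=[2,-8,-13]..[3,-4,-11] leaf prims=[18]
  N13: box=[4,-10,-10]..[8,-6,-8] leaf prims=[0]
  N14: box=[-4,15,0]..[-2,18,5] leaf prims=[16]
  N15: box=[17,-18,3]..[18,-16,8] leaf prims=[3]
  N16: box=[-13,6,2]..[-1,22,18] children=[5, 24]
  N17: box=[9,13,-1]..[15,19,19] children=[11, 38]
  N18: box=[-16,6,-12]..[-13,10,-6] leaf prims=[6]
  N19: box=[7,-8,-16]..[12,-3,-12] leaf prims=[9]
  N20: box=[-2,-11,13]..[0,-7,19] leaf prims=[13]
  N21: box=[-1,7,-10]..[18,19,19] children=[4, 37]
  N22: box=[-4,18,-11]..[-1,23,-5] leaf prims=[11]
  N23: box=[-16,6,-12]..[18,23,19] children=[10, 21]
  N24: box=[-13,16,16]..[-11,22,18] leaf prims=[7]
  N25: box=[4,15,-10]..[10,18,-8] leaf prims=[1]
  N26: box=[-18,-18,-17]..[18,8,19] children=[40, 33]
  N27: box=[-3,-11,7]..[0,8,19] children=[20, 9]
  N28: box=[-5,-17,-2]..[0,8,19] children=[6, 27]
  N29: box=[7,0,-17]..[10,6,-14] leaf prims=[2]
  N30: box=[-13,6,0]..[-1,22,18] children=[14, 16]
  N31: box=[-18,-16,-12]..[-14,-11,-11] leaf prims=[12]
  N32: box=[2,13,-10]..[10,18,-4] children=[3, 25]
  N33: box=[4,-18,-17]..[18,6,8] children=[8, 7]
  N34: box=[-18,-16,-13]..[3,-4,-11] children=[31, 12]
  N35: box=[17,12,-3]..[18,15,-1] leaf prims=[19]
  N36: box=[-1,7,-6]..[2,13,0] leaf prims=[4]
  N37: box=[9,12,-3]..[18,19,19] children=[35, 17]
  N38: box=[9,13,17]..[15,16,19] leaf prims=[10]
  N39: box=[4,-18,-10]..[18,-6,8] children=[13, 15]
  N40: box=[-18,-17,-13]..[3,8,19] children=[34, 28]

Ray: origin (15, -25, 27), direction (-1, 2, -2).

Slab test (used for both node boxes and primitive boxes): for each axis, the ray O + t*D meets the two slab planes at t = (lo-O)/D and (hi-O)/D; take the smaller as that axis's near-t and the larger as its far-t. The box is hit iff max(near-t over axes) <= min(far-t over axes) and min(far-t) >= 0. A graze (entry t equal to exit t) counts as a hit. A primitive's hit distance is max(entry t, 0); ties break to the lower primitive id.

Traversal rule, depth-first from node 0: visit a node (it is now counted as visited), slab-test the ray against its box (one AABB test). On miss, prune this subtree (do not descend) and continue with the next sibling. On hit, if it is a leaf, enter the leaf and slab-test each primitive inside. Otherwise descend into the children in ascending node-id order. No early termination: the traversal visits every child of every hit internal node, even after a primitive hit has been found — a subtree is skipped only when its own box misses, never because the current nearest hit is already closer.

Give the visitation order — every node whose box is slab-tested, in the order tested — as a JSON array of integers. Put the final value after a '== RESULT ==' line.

Trace the traversal:
N0 x:[-3,33] y:[7/2,24] z:[4,22] -> hit [4,22], descend [23, 26]
  N23 x:[-3,31] y:[31/2,24] z:[4,39/2] -> hit [31/2,39/2], descend [10, 21]
    N10 x:[16,31] y:[31/2,24] z:[9/2,39/2] -> hit [16,39/2], descend [2, 30]
      N2 x:[16,31] y:[31/2,24] z:[16,39/2] -> hit [16,39/2], descend [18, 22]
        N18 x:[28,31] y:[31/2,35/2] z:[33/2,39/2] -> miss, prune
        N22 x:[16,19] y:[43/2,24] z:[16,19] -> miss, prune
      N30 x:[16,28] y:[31/2,47/2] z:[9/2,27/2] -> miss, prune
    N21 x:[-3,16] y:[16,22] z:[4,37/2] -> hit [16,16], descend [4, 37]
      N4 x:[5,16] y:[16,43/2] z:[27/2,37/2] -> hit [16,16], descend [32, 36]
        N32 x:[5,13] y:[19,43/2] z:[31/2,37/2] -> miss, prune
        N36 x:[13,16] y:[16,19] z:[27/2,33/2] -> hit [16,16] leaf, test {P4@t=16}
      N37 x:[-3,6] y:[37/2,22] z:[4,15] -> miss, prune
  N26 x:[-3,33] y:[7/2,33/2] z:[4,22] -> hit [4,33/2], descend [33, 40]
    N33 x:[-3,11] y:[7/2,31/2] z:[19/2,22] -> hit [19/2,11], descend [7, 8]
      N7 x:[-3,11] y:[7/2,11] z:[19/2,43/2] -> hit [19/2,11], descend [19, 39]
        N19 x:[3,8] y:[17/2,11] z:[39/2,43/2] -> miss, prune
        N39 x:[-3,11] y:[7/2,19/2] z:[19/2,37/2] -> hit [19/2,19/2], descend [13, 15]
          N13 x:[7,11] y:[15/2,19/2] z:[35/2,37/2] -> miss, prune
          N15 x:[-3,-2] y:[7/2,9/2] z:[19/2,12] -> miss, prune
      N8 x:[3,8] y:[7/2,31/2] z:[20,22] -> miss, prune
    N40 x:[12,33] y:[4,33/2] z:[4,20] -> hit [12,33/2], descend [28, 34]
      N28 x:[15,20] y:[4,33/2] z:[4,29/2] -> miss, prune
      N34 x:[12,33] y:[9/2,21/2] z:[19,20] -> miss, prune

order=[0, 23, 10, 2, 18, 22, 30, 21, 4, 32, 36, 37, 26, 33, 7, 19, 39, 13, 15, 8, 40, 28, 34]  |boxes|=23  |leaves|=1  hit=P4

== RESULT ==
[0, 23, 10, 2, 18, 22, 30, 21, 4, 32, 36, 37, 26, 33, 7, 19, 39, 13, 15, 8, 40, 28, 34]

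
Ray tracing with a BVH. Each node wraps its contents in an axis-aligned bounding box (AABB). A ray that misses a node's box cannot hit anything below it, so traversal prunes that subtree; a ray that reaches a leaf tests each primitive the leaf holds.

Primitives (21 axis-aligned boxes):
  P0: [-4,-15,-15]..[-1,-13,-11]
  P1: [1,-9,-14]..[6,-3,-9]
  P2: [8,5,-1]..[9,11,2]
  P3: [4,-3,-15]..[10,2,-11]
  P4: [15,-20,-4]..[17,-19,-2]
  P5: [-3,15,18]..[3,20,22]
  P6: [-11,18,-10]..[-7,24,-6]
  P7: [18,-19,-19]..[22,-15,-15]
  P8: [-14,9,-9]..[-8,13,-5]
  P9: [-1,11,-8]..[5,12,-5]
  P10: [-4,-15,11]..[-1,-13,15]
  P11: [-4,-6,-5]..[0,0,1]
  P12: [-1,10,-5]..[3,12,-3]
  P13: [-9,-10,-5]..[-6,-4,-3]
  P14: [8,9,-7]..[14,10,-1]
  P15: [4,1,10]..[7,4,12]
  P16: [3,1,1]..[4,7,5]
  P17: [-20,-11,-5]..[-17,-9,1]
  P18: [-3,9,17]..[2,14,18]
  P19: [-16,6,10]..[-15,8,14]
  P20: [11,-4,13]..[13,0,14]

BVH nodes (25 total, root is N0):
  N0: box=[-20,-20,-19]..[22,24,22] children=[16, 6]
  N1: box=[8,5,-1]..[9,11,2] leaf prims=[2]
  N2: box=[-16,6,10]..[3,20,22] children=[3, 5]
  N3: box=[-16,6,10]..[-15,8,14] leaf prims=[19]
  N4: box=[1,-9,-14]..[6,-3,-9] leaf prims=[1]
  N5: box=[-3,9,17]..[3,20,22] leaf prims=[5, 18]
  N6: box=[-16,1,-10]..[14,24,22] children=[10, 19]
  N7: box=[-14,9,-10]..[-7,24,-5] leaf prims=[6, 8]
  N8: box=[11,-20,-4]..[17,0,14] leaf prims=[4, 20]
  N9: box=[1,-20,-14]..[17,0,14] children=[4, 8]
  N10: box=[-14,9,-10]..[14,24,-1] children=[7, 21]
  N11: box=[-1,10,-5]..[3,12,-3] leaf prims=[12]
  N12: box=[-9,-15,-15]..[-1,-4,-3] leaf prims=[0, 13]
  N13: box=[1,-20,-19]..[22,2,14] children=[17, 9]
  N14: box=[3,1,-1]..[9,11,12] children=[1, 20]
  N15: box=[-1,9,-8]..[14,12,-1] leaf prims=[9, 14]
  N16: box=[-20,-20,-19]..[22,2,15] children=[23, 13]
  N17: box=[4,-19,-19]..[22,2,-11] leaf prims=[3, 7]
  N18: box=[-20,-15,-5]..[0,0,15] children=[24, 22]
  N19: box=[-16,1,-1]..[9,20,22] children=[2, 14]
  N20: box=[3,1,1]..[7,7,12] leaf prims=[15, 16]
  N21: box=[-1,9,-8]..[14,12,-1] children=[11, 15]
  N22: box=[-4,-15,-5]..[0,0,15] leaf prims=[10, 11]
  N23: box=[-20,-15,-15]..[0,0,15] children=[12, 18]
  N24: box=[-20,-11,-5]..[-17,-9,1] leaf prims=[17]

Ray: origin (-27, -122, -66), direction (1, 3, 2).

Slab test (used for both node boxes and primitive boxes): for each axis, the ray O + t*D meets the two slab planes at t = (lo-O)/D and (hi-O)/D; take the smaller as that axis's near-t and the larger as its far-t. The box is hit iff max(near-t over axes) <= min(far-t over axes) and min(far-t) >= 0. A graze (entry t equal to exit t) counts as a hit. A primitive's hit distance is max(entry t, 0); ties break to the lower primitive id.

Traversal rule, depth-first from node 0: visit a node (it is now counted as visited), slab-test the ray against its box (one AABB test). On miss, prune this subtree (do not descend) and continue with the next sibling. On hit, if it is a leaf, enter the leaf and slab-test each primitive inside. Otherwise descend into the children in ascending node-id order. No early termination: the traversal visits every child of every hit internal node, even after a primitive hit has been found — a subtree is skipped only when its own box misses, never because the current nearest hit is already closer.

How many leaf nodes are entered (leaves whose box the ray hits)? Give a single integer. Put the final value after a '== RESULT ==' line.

Walk:
N0 x:[7,49] y:[34,146/3] z:[47/2,44] -> hit [34,44], descend [6, 16]
  N6 x:[11,41] y:[41,146/3] z:[28,44] -> hit [41,41], descend [10, 19]
    N10 x:[13,41] y:[131/3,146/3] z:[28,65/2] -> miss, prune
    N19 x:[11,36] y:[41,142/3] z:[65/2,44] -> miss, prune
  N16 x:[7,49] y:[34,124/3] z:[47/2,81/2] -> hit [34,81/2], descend [13, 23]
    N13 x:[28,49] y:[34,124/3] z:[47/2,40] -> hit [34,40], descend [9, 17]
      N9 x:[28,44] y:[34,122/3] z:[26,40] -> hit [34,40], descend [4, 8]
        N4 x:[28,33] y:[113/3,119/3] z:[26,57/2] -> miss, prune
        N8 x:[38,44] y:[34,122/3] z:[31,40] -> hit [38,40] leaf, test {P4(miss), P20@t=79/2}
      N17 x:[31,49] y:[103/3,124/3] z:[47/2,55/2] -> miss, prune
    N23 x:[7,27] y:[107/3,122/3] z:[51/2,81/2] -> miss, prune

11 AABB tests over nodes [0, 6, 10, 19, 16, 13, 9, 4, 8, 17, 23]; 1 leaf entered; closest P20.

== RESULT ==
1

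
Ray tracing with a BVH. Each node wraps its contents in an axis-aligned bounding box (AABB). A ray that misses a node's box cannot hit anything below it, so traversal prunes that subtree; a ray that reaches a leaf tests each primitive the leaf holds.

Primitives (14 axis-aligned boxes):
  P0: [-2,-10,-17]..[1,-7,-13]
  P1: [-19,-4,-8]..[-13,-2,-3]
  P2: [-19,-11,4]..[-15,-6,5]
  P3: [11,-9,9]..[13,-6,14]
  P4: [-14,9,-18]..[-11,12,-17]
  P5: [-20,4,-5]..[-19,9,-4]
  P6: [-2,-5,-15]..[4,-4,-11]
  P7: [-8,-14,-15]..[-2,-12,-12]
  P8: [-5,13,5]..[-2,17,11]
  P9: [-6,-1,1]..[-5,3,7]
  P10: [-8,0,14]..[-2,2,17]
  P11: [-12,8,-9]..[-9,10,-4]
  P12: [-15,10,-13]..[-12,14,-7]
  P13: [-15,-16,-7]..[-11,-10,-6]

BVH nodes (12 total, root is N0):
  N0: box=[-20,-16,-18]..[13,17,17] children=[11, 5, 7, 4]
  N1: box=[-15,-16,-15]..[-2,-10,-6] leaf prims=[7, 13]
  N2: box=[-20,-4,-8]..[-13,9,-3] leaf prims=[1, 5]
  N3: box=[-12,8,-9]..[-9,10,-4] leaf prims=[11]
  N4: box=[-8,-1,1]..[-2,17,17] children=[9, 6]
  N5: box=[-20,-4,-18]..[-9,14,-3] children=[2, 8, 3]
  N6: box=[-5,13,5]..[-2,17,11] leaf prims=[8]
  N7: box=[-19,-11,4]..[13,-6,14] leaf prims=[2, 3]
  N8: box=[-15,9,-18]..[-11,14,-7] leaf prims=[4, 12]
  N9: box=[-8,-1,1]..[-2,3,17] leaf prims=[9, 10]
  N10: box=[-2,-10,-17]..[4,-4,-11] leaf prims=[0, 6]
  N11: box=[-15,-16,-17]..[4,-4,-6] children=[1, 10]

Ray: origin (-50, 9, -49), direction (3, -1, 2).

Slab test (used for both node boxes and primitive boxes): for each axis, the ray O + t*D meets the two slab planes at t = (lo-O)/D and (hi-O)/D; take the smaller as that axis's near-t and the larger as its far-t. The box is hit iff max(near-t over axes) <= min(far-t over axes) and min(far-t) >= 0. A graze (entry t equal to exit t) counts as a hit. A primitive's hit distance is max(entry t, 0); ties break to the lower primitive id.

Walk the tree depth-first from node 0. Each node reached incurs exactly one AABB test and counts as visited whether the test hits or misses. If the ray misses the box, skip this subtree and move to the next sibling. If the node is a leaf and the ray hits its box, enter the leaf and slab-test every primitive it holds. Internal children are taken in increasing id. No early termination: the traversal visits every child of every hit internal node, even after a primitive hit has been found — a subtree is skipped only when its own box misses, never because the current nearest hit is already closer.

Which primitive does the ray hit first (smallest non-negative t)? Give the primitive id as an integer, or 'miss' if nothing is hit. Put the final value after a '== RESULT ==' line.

Trace the traversal:
N0 x:[10,21] y:[-8,25] z:[31/2,33] -> hit [31/2,21], descend [4, 5, 7, 11]
  N4 x:[14,16] y:[-8,10] z:[25,33] -> miss, prune
  N5 x:[10,41/3] y:[-5,13] z:[31/2,23] -> miss, prune
  N7 x:[31/3,21] y:[15,20] z:[53/2,63/2] -> miss, prune
  N11 x:[35/3,18] y:[13,25] z:[16,43/2] -> hit [16,18], descend [1, 10]
    N1 x:[35/3,16] y:[19,25] z:[17,43/2] -> miss, prune
    N10 x:[16,18] y:[13,19] z:[16,19] -> hit [16,18] leaf, test {P0@t=16, P6(miss)}

Visited [0, 4, 5, 7, 11, 1, 10]. Tests: 7 box, 1 leaf. Nearest: P0.

== RESULT ==
0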